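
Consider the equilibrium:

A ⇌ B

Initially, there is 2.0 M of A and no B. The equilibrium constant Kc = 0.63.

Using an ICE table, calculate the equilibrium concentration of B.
[B] = 0.773 M

ICE: [A] = 2.0 − x, [B] = x.
Kc = x/(2.0 − x) = 0.63 ⇒ x = 0.63·2.0/(1 + 0.63) = 1.26/1.63 = 0.773.
[B] = x = 0.773 M.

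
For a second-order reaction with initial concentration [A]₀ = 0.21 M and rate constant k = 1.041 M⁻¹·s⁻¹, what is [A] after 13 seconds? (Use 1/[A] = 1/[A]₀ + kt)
0.0547 M

1/[A] = 1/[A]₀ + k·t = 1/0.21 + (1.041)·(13) = 4.7619 + 13.5330 = 18.2949
[A] = 1/18.2949 = 0.0547 M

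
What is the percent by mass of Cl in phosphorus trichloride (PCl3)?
Mass of Cl in formula = 35.45 × 3 = 106.35 g/mol
Molar mass = 137.32 g/mol
% Cl = (106.35/137.32) × 100% = 77.45%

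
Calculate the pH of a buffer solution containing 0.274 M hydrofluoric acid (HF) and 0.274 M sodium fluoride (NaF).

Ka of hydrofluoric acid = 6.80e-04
pH = 3.17

pKa = -log(6.80e-04) = 3.17. pH = pKa + log([A⁻]/[HA]) = 3.17 + log(0.274/0.274)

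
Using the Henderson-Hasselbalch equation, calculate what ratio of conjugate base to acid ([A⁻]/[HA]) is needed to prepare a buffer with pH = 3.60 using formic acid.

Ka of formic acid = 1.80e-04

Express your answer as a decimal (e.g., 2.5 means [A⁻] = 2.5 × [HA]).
[A⁻]/[HA] = 0.717

pKa = −log(1.80e-04) = 3.7447. pH = pKa + log([A⁻]/[HA]). 3.60 = 3.7447 + log(ratio). log(ratio) = 3.60 − 3.7447 = -0.1447. ratio = 10^(-0.1447) = 0.717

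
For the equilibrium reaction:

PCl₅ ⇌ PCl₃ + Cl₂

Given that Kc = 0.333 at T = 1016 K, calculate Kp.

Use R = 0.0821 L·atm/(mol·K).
K_p = 27.7767

Δn = (moles gaseous products) − (moles gaseous reactants) = 1
T = 1016 K; RT = 0.0821 × 1016 = 83.4136
Kp = Kc·(RT)^Δn = 0.333 × (83.4136)^1 = 0.333 × 83.4136 = 27.7767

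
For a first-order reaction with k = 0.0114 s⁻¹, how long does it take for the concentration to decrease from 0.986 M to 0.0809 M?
219.34 s

From ln[A] = ln[A]₀ - k·t: t = ln([A]₀/[A])/k = ln(0.986/0.0809)/0.0114 = ln(12.1879)/0.0114 = 2.5004/0.0114 = 219.34 s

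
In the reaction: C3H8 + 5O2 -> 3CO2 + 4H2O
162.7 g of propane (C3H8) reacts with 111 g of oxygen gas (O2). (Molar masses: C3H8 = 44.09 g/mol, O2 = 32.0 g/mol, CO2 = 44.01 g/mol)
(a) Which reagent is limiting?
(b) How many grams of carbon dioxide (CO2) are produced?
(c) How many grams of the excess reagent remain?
(a) O2, (b) 91.6 g, (c) 132.1 g

Moles of C3H8 = 162.7 g ÷ 44.09 g/mol = 3.69018 mol
Moles of O2 = 111 g ÷ 32.0 g/mol = 3.46875 mol
Moles ÷ coefficient: C3H8: 3.69018/1 = 3.69, O2: 3.46875/5 = 0.6937
(a) O2 has the smaller value, so O2 is the limiting reagent.
(b) Moles of CO2 = 3.46875 mol O2 × (3/5) = 2.08125 mol; mass = 2.08125 mol × 44.01 g/mol = 91.6 g
(c) C3H8 consumed = 3.46875 × (1/5) = 0.69375 mol; remaining = 3.69018 − 0.69375 = 2.99643 mol; mass = 2.99643 mol × 44.09 g/mol = 132.1 g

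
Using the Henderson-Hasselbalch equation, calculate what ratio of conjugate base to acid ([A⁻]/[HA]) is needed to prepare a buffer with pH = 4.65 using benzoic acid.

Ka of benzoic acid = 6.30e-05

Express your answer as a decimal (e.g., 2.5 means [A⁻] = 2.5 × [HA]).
[A⁻]/[HA] = 2.814

pKa = −log(6.30e-05) = 4.2007. pH = pKa + log([A⁻]/[HA]). 4.65 = 4.2007 + log(ratio). log(ratio) = 4.65 − 4.2007 = 0.4493. ratio = 10^(0.4493) = 2.814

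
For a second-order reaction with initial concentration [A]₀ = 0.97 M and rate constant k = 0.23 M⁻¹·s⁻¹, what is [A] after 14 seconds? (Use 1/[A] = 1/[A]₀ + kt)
0.2352 M

1/[A] = 1/[A]₀ + k·t = 1/0.97 + (0.23)·(14) = 1.0309 + 3.2200 = 4.2509
[A] = 1/4.2509 = 0.2352 M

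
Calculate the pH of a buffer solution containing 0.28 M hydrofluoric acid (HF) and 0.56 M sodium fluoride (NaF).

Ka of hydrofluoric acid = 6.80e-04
pH = 3.47

pKa = -log(6.80e-04) = 3.17. pH = pKa + log([A⁻]/[HA]) = 3.17 + log(0.56/0.28)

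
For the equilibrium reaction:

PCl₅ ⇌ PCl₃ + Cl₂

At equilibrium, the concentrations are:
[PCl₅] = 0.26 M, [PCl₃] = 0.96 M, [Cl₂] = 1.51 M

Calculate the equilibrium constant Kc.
K_c = 5.5754

Kc = ([PCl₃] × [Cl₂]) / ([PCl₅])
   = ((0.96)·(1.51)) / ((0.26))
   = 1.4496 / 0.26 = 5.5754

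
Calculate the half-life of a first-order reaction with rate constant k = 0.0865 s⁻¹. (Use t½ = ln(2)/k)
8.01 s

t½ = ln(2)/k = 0.6931/0.0865 = 8.01 s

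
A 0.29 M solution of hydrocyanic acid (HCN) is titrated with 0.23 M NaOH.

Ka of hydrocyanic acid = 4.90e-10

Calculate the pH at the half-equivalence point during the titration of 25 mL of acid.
pH = pKa = 9.31

At the half-equivalence point, [HA] = [A⁻], so by Henderson–Hasselbalch pH = pKa + log(1) = pKa.
pKa = −log(4.90e-10) = 9.31.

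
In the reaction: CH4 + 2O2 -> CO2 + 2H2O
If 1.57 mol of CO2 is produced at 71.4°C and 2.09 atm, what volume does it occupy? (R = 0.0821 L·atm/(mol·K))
T = 71.4°C + 273.15 = 344.55 K
V = nRT/P = (1.57 × 0.0821 × 344.55) / 2.09
V = 21.25 L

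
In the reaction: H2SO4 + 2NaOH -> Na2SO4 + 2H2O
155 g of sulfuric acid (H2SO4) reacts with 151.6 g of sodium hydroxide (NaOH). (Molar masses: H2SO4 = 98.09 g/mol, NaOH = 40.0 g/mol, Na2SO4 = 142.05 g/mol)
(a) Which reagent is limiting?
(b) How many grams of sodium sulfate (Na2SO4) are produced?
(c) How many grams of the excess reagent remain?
(a) H2SO4, (b) 224.5 g, (c) 25.19 g

Moles of H2SO4 = 155 g ÷ 98.09 g/mol = 1.58018 mol
Moles of NaOH = 151.6 g ÷ 40.0 g/mol = 3.79 mol
Moles ÷ coefficient: H2SO4: 1.58018/1 = 1.58, NaOH: 3.79/2 = 1.895
(a) H2SO4 has the smaller value, so H2SO4 is the limiting reagent.
(b) Moles of Na2SO4 = 1.58018 mol H2SO4 × (1/1) = 1.58018 mol; mass = 1.58018 mol × 142.05 g/mol = 224.5 g
(c) NaOH consumed = 1.58018 × (2/1) = 3.16036 mol; remaining = 3.79 − 3.16036 = 0.629637 mol; mass = 0.629637 mol × 40.0 g/mol = 25.19 g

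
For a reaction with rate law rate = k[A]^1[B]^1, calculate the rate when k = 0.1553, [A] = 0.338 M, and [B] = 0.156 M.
0.008189 M/s

rate = k·[A]^1·[B]^1 = 0.1553·(0.338)^1·(0.156)^1 = 0.1553·0.338·0.156 = 0.008189 M/s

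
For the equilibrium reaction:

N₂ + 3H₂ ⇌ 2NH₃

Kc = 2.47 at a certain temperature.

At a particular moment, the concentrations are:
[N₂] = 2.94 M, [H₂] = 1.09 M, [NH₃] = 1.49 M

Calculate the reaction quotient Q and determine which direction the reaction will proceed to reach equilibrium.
Q = 0.583, Q < K, reaction proceeds forward (toward products)

Q = ([NH₃]^2) / ([N₂] × [H₂]^3)
  = ((1.49)^2) / ((2.94)·(1.09)^3) = 2.2201/3.8074 = 0.5831
Since Q = 0.5831 < Kc = 2.47, the reaction proceeds forward (toward products) to reach equilibrium.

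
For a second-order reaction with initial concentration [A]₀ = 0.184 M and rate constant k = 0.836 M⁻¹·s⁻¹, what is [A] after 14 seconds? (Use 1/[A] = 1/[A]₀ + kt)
0.0583 M

1/[A] = 1/[A]₀ + k·t = 1/0.184 + (0.836)·(14) = 5.4348 + 11.7040 = 17.1388
[A] = 1/17.1388 = 0.0583 M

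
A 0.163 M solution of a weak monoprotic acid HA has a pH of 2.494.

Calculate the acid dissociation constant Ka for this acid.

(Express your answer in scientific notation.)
K_a = 6.43e-05

[H⁺] = 10^(−pH) = 10^(−2.494) = 3.206e-03 M. For HA ⇌ H⁺ + A⁻, Ka = x²/(C − x) = (3.206e-03)²/(0.163 − 3.206e-03) = 6.43e-05.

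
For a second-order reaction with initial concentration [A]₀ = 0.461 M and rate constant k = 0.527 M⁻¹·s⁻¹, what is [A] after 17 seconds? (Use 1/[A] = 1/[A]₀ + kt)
0.0899 M

1/[A] = 1/[A]₀ + k·t = 1/0.461 + (0.527)·(17) = 2.1692 + 8.9590 = 11.1282
[A] = 1/11.1282 = 0.0899 M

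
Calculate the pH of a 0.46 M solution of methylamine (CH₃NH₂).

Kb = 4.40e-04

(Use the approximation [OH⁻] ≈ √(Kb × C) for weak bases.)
pH = 12.15

[OH⁻] = √(Kb × C) = √(4.40e-04 × 0.46) = 1.4227e-02. pOH = 1.85, pH = 14 - pOH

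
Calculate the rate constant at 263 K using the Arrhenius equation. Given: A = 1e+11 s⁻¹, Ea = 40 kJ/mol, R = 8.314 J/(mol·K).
1.14e+03 s⁻¹

k = A·exp(-Ea/(R·T)) = 1e+11·exp(-40000/(8.314·263)) = 1e+11·exp(-18.2934) = 1e+11·1.1357e-08 = 1.14e+03 s⁻¹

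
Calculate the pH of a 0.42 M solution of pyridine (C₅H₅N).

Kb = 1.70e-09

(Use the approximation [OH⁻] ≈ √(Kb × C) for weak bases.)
pH = 9.43

[OH⁻] = √(Kb × C) = √(1.70e-09 × 0.42) = 2.6721e-05. pOH = 4.57, pH = 14 - pOH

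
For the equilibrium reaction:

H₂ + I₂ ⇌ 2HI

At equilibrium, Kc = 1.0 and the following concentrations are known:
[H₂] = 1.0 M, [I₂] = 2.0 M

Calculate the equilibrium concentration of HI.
[HI] = 1.4142 M

Kc = ([HI]^2) / ([H₂] × [I₂]) = 1.0
[HI]^2 = Kc · (reactant terms)/(other product terms) = 1.0 · 2 / 1 = 2
[HI] = (2)^(1/2) = 1.4142 M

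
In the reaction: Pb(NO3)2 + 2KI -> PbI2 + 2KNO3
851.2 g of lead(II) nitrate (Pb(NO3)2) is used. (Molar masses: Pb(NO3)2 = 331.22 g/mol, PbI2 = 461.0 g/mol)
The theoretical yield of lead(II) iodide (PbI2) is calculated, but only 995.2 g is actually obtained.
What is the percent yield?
Moles of Pb(NO3)2 = 851.2 g ÷ 331.22 g/mol = 2.56989 mol
Mole ratio: 1 mol PbI2 / 1 mol Pb(NO3)2
Moles of PbI2 = 2.56989 × (1/1) = 2.56989 mol
Theoretical yield = 2.56989 mol × 461.0 g/mol = 1184.7 g
Actual yield = 995.2 g
Percent yield = (995.2 / 1184.7) × 100% = 84.0%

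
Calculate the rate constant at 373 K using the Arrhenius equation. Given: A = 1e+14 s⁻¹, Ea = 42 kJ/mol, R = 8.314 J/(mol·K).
1.31e+08 s⁻¹

k = A·exp(-Ea/(R·T)) = 1e+14·exp(-42000/(8.314·373)) = 1e+14·exp(-13.5435) = 1e+14·1.3126e-06 = 1.31e+08 s⁻¹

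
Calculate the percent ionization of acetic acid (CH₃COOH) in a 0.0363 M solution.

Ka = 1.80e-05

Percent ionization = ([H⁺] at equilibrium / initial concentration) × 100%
Percent ionization = 2.2%

Let x = [H⁺]. Ka = x²/(C - x) ⇒ x² + (1.80e-05)x - (1.80e-05)(0.0363) = 0. x = 7.9938e-04. Percent = (7.9938e-04/0.0363) × 100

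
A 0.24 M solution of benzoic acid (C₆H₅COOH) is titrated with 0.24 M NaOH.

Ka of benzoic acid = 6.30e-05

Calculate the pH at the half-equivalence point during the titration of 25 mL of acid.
pH = pKa = 4.20

At the half-equivalence point, [HA] = [A⁻], so by Henderson–Hasselbalch pH = pKa + log(1) = pKa.
pKa = −log(6.30e-05) = 4.20.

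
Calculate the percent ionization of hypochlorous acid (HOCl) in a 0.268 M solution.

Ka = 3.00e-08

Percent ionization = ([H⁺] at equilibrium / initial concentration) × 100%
Percent ionization = 0.0335%

Let x = [H⁺]. Ka = x²/(C - x) ⇒ x² + (3.00e-08)x - (3.00e-08)(0.268) = 0. x = 8.9651e-05. Percent = (8.9651e-05/0.268) × 100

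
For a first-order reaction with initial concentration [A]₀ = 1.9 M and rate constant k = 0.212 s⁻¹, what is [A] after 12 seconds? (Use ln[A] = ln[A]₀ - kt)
0.1492 M

ln[A] = ln[A]₀ - k·t = ln(1.9) - (0.212)·(12) = 0.6419 - 2.5440 = -1.9021
[A] = e^(-1.9021) = 0.1492 M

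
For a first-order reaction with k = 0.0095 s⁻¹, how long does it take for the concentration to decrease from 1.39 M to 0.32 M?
154.60 s

From ln[A] = ln[A]₀ - k·t: t = ln([A]₀/[A])/k = ln(1.39/0.32)/0.0095 = ln(4.3438)/0.0095 = 1.4687/0.0095 = 154.60 s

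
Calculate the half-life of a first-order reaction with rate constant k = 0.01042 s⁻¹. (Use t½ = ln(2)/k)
66.52 s

t½ = ln(2)/k = 0.6931/0.01042 = 66.52 s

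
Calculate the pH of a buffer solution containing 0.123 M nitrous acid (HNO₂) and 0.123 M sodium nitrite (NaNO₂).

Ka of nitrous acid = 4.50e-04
pH = 3.35

pKa = -log(4.50e-04) = 3.35. pH = pKa + log([A⁻]/[HA]) = 3.35 + log(0.123/0.123)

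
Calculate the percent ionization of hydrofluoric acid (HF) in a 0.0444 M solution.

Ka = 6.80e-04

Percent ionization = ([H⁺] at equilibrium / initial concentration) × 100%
Percent ionization = 11.6%

Let x = [H⁺]. Ka = x²/(C - x) ⇒ x² + (6.80e-04)x - (6.80e-04)(0.0444) = 0. x = 5.1652e-03. Percent = (5.1652e-03/0.0444) × 100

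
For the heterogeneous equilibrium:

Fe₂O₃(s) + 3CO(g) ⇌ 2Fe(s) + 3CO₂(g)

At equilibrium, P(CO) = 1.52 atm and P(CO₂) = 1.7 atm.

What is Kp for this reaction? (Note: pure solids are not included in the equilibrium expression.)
K_p = 1.399

Solids (Fe₂O₃, Fe) are excluded.
Kp = P(CO₂)³/P(CO)³ = (1.7)³/(1.52)³ = 4.913/3.512 = 1.399.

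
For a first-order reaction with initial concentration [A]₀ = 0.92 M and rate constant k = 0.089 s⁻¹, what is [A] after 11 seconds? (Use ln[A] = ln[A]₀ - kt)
0.3456 M

ln[A] = ln[A]₀ - k·t = ln(0.92) - (0.089)·(11) = -0.0834 - 0.9790 = -1.0624
[A] = e^(-1.0624) = 0.3456 M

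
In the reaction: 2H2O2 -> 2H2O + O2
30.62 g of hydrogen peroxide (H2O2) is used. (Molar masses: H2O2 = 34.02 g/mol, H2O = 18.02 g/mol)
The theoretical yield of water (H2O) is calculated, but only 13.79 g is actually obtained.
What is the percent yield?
Moles of H2O2 = 30.62 g ÷ 34.02 g/mol = 0.900059 mol
Mole ratio: 2 mol H2O / 2 mol H2O2
Moles of H2O = 0.900059 × (2/2) = 0.900059 mol
Theoretical yield = 0.900059 mol × 18.02 g/mol = 16.219 g
Actual yield = 13.79 g
Percent yield = (13.79 / 16.219) × 100% = 85.0%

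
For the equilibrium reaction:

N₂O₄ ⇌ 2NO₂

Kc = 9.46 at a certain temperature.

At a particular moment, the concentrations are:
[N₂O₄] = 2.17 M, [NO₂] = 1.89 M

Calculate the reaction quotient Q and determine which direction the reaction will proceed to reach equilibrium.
Q = 1.646, Q < K, reaction proceeds forward (toward products)

Q = ([NO₂]^2) / ([N₂O₄])
  = ((1.89)^2) / ((2.17)) = 3.5721/2.17 = 1.646
Since Q = 1.646 < Kc = 9.46, the reaction proceeds forward (toward products) to reach equilibrium.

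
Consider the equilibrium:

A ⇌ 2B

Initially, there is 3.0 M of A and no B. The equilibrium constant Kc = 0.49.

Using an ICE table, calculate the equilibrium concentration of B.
[B] = 1.096 M

ICE: [A] = 3.0 − x, [B] = 2x.
Kc = (2x)²/(3.0 − x) = 0.49 ⇒ 4x² + 0.49x − 1.47 = 0.
x = (−0.49 + √(0.49² + 4·4·1.47))/(2·4) = (−0.49 + √23.76)/8 = 0.54805.
[B] = 2x = 1.096 M.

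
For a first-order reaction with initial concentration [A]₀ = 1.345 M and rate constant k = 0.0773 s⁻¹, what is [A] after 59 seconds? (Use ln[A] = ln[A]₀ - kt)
0.0141 M

ln[A] = ln[A]₀ - k·t = ln(1.345) - (0.0773)·(59) = 0.2964 - 4.5607 = -4.2643
[A] = e^(-4.2643) = 0.0141 M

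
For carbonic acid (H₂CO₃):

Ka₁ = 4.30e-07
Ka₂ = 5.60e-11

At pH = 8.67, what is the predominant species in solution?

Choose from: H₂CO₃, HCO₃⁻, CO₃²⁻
HCO₃⁻

pKa1 = 6.37, pKa2 = 10.25. Each pKa is the crossover between adjacent species; pH = 8.67 lies in the region where HCO₃⁻ predominates.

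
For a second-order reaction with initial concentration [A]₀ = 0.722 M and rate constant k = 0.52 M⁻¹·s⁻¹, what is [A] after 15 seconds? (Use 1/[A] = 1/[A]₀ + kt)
0.1089 M

1/[A] = 1/[A]₀ + k·t = 1/0.722 + (0.52)·(15) = 1.3850 + 7.8000 = 9.1850
[A] = 1/9.1850 = 0.1089 M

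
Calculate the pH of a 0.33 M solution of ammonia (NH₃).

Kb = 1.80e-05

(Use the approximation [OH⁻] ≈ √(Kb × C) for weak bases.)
pH = 11.39

[OH⁻] = √(Kb × C) = √(1.80e-05 × 0.33) = 2.4372e-03. pOH = 2.61, pH = 14 - pOH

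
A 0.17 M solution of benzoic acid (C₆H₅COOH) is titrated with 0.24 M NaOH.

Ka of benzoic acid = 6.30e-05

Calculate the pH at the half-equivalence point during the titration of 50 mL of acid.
pH = pKa = 4.20

At the half-equivalence point, [HA] = [A⁻], so by Henderson–Hasselbalch pH = pKa + log(1) = pKa.
pKa = −log(6.30e-05) = 4.20.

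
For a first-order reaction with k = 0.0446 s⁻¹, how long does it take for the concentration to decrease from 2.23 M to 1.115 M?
15.54 s

From ln[A] = ln[A]₀ - k·t: t = ln([A]₀/[A])/k = ln(2.23/1.115)/0.0446 = ln(2.0000)/0.0446 = 0.6931/0.0446 = 15.54 s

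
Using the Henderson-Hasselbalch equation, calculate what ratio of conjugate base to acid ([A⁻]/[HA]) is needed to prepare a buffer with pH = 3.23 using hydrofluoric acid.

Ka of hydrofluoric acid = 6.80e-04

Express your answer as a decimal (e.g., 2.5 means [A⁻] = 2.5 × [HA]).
[A⁻]/[HA] = 1.155

pKa = −log(6.80e-04) = 3.1675. pH = pKa + log([A⁻]/[HA]). 3.23 = 3.1675 + log(ratio). log(ratio) = 3.23 − 3.1675 = 0.0625. ratio = 10^(0.0625) = 1.155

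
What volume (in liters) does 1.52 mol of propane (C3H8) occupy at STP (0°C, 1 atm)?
At STP, 1 mol of gas occupies 22.4 L
Volume = 1.52 mol × 22.4 L/mol = 34.05 L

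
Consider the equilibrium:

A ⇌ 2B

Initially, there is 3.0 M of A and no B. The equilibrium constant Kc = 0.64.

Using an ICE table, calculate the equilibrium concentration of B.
[B] = 1.235 M

ICE: [A] = 3.0 − x, [B] = 2x.
Kc = (2x)²/(3.0 − x) = 0.64 ⇒ 4x² + 0.64x − 1.92 = 0.
x = (−0.64 + √(0.64² + 4·4·1.92))/(2·4) = (−0.64 + √31.13)/8 = 0.61742.
[B] = 2x = 1.235 M.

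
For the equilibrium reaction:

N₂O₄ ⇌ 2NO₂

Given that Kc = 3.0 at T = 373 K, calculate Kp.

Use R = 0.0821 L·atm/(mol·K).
K_p = 91.8699

Δn = (moles gaseous products) − (moles gaseous reactants) = 1
T = 373 K; RT = 0.0821 × 373 = 30.6233
Kp = Kc·(RT)^Δn = 3.0 × (30.6233)^1 = 3.0 × 30.6233 = 91.8699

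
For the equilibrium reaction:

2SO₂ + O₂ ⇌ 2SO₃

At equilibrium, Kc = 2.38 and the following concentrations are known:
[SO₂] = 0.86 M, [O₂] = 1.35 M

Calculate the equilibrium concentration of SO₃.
[SO₃] = 1.5415 M

Kc = ([SO₃]^2) / ([SO₂]^2 × [O₂]) = 2.38
[SO₃]^2 = Kc · (reactant terms)/(other product terms) = 2.38 · 0.99846 / 1 = 2.3763
[SO₃] = (2.3763)^(1/2) = 1.5415 M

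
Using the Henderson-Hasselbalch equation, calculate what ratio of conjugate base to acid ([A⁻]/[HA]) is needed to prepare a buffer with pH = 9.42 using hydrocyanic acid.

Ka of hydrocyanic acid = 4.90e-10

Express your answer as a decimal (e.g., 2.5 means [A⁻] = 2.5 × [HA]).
[A⁻]/[HA] = 1.289

pKa = −log(4.90e-10) = 9.3098. pH = pKa + log([A⁻]/[HA]). 9.42 = 9.3098 + log(ratio). log(ratio) = 9.42 − 9.3098 = 0.1102. ratio = 10^(0.1102) = 1.289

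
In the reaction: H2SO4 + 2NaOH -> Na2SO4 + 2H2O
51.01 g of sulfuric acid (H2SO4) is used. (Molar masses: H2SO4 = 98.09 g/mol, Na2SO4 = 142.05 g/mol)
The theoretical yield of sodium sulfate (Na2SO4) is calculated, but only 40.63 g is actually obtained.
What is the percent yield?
Moles of H2SO4 = 51.01 g ÷ 98.09 g/mol = 0.520033 mol
Mole ratio: 1 mol Na2SO4 / 1 mol H2SO4
Moles of Na2SO4 = 0.520033 × (1/1) = 0.520033 mol
Theoretical yield = 0.520033 mol × 142.05 g/mol = 73.871 g
Actual yield = 40.63 g
Percent yield = (40.63 / 73.871) × 100% = 55.0%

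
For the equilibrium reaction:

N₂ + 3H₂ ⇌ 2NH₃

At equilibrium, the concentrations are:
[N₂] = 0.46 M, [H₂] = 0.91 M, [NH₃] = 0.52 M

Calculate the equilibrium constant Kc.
K_c = 0.7801

Kc = ([NH₃]^2) / ([N₂] × [H₂]^3)
   = ((0.52)^2) / ((0.46)·(0.91)^3)
   = 0.2704 / 0.34664 = 0.7801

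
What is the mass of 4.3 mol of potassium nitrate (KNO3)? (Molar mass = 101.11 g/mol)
Mass = 4.3 mol × 101.11 g/mol = 434.8 g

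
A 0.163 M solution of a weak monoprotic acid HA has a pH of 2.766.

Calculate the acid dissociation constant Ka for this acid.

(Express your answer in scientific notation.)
K_a = 1.82e-05

[H⁺] = 10^(−pH) = 10^(−2.766) = 1.714e-03 M. For HA ⇌ H⁺ + A⁻, Ka = x²/(C − x) = (1.714e-03)²/(0.163 − 1.714e-03) = 1.82e-05.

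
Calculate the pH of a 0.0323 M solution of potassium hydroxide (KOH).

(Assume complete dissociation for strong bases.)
pH = 12.51

[OH⁻] = 0.0323 M for strong base. pOH = -log[OH⁻] = 1.49, pH = 14 - pOH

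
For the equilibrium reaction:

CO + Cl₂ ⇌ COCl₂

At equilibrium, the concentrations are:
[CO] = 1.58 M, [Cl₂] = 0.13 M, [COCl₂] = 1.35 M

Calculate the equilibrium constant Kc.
K_c = 6.5725

Kc = ([COCl₂]) / ([CO] × [Cl₂])
   = ((1.35)) / ((1.58)·(0.13))
   = 1.35 / 0.2054 = 6.5725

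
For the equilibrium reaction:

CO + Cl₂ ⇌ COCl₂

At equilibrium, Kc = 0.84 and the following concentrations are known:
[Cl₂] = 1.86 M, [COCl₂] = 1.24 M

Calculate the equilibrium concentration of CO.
[CO] = 0.7937 M

Kc = ([COCl₂]) / ([CO] × [Cl₂]) = 0.84
[CO]^1 = (product terms)/(Kc · other reactant terms) = 1.24 / (0.84 · 1.86) = 0.79365
[CO] = 0.7937 M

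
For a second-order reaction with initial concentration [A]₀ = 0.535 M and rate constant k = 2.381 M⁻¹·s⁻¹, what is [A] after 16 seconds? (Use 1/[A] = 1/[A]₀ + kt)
0.0250 M

1/[A] = 1/[A]₀ + k·t = 1/0.535 + (2.381)·(16) = 1.8692 + 38.0960 = 39.9652
[A] = 1/39.9652 = 0.0250 M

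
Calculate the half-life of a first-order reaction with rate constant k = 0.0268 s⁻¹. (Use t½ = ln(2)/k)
25.86 s

t½ = ln(2)/k = 0.6931/0.0268 = 25.86 s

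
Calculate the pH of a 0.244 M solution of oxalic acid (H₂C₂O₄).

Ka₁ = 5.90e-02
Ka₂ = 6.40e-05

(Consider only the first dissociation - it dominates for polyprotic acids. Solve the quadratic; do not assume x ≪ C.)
pH = 1.03

x² + Ka₁·x − Ka₁·C = 0 with Ka₁ = 5.90e-02, C = 0.244.
x = (−Ka₁ + √(Ka₁² + 4·Ka₁·C))/2 = 9.4057e-02 M, so pH = 1.03.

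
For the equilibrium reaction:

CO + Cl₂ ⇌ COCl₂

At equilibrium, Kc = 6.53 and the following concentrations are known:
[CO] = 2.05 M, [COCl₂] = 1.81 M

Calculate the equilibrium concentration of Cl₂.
[Cl₂] = 0.1352 M

Kc = ([COCl₂]) / ([CO] × [Cl₂]) = 6.53
[Cl₂]^1 = (product terms)/(Kc · other reactant terms) = 1.81 / (6.53 · 2.05) = 0.13521
[Cl₂] = 0.1352 M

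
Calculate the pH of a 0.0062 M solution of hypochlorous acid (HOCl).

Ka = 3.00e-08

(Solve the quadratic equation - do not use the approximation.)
pH = 4.87

x² + Ka×x - Ka×C = 0. Using quadratic formula: [H⁺] = 1.3623e-05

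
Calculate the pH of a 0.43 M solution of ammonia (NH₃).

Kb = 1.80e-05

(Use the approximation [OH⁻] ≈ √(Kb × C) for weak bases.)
pH = 11.44

[OH⁻] = √(Kb × C) = √(1.80e-05 × 0.43) = 2.7821e-03. pOH = 2.56, pH = 14 - pOH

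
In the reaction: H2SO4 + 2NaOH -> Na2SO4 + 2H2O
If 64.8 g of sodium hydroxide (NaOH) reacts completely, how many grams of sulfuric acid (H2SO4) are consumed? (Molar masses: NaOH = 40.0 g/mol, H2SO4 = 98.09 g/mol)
Moles of NaOH = 64.8 g ÷ 40.0 g/mol = 1.62 mol
Mole ratio: 1 mol H2SO4 / 2 mol NaOH
Moles of H2SO4 = 1.62 × (1/2) = 0.81 mol
Mass of H2SO4 = 0.81 mol × 98.09 g/mol = 79.45 g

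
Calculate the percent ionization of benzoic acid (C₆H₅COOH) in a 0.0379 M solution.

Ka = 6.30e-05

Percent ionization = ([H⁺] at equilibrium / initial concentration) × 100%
Percent ionization = 3.99%

Let x = [H⁺]. Ka = x²/(C - x) ⇒ x² + (6.30e-05)x - (6.30e-05)(0.0379) = 0. x = 1.5140e-03. Percent = (1.5140e-03/0.0379) × 100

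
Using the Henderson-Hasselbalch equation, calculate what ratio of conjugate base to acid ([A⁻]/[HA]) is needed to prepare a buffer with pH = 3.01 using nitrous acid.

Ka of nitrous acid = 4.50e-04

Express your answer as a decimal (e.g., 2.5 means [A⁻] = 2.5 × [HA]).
[A⁻]/[HA] = 0.460

pKa = −log(4.50e-04) = 3.3468. pH = pKa + log([A⁻]/[HA]). 3.01 = 3.3468 + log(ratio). log(ratio) = 3.01 − 3.3468 = -0.3368. ratio = 10^(-0.3368) = 0.460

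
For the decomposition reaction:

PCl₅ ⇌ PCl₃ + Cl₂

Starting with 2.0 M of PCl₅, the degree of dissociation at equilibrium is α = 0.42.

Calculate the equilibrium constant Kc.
K_c = 0.6083

x = α·[A]₀ = 0.42 × 2.0 = 0.84 M dissociated.
At eq: [PCl₅] = 2.0 − 0.84 = 1.16 M; [PCl₃] = [Cl₂] = x = 0.84 M.
Kc = [PCl₃][Cl₂]/[PCl₅] = (0.84)²/1.16 = 0.6083.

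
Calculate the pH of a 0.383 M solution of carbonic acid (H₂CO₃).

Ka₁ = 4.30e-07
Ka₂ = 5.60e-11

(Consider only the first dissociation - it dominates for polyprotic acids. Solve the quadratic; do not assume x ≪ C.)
pH = 3.39

x² + Ka₁·x − Ka₁·C = 0 with Ka₁ = 4.30e-07, C = 0.383.
x = (−Ka₁ + √(Ka₁² + 4·Ka₁·C))/2 = 4.0561e-04 M, so pH = 3.39.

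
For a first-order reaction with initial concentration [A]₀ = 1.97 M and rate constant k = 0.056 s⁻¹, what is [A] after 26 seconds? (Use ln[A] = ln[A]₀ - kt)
0.4593 M

ln[A] = ln[A]₀ - k·t = ln(1.97) - (0.056)·(26) = 0.6780 - 1.4560 = -0.7780
[A] = e^(-0.7780) = 0.4593 M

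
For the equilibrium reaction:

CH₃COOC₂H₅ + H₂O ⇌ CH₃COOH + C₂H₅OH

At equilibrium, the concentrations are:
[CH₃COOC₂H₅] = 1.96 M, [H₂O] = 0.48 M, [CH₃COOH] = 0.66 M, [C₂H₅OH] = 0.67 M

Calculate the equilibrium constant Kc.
K_c = 0.4700

Kc = ([CH₃COOH] × [C₂H₅OH]) / ([CH₃COOC₂H₅] × [H₂O])
   = ((0.66)·(0.67)) / ((1.96)·(0.48))
   = 0.4422 / 0.9408 = 0.4700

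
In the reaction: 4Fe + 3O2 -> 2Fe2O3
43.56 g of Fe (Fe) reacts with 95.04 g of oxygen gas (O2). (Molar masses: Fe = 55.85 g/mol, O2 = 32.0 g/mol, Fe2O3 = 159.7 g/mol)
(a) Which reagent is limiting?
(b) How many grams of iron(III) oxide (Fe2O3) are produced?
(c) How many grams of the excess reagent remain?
(a) Fe, (b) 62.28 g, (c) 76.32 g

Moles of Fe = 43.56 g ÷ 55.85 g/mol = 0.779946 mol
Moles of O2 = 95.04 g ÷ 32.0 g/mol = 2.97 mol
Moles ÷ coefficient: Fe: 0.779946/4 = 0.195, O2: 2.97/3 = 0.99
(a) Fe has the smaller value, so Fe is the limiting reagent.
(b) Moles of Fe2O3 = 0.779946 mol Fe × (2/4) = 0.389973 mol; mass = 0.389973 mol × 159.7 g/mol = 62.28 g
(c) O2 consumed = 0.779946 × (3/4) = 0.58496 mol; remaining = 2.97 − 0.58496 = 2.38504 mol; mass = 2.38504 mol × 32.0 g/mol = 76.32 g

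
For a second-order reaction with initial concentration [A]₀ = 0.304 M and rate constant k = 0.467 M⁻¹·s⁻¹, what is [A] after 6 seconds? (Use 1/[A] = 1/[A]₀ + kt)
0.1642 M

1/[A] = 1/[A]₀ + k·t = 1/0.304 + (0.467)·(6) = 3.2895 + 2.8020 = 6.0915
[A] = 1/6.0915 = 0.1642 M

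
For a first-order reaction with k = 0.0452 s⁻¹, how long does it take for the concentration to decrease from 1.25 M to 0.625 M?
15.34 s

From ln[A] = ln[A]₀ - k·t: t = ln([A]₀/[A])/k = ln(1.25/0.625)/0.0452 = ln(2.0000)/0.0452 = 0.6931/0.0452 = 15.34 s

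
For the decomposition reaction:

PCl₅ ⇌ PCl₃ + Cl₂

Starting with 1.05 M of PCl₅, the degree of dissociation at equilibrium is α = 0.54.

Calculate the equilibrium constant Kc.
K_c = 0.6656

x = α·[A]₀ = 0.54 × 1.05 = 0.567 M dissociated.
At eq: [PCl₅] = 1.05 − 0.567 = 0.483 M; [PCl₃] = [Cl₂] = x = 0.567 M.
Kc = [PCl₃][Cl₂]/[PCl₅] = (0.567)²/0.483 = 0.6656.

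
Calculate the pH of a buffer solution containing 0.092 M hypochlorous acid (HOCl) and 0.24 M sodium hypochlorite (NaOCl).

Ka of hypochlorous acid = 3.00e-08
pH = 7.94

pKa = -log(3.00e-08) = 7.52. pH = pKa + log([A⁻]/[HA]) = 7.52 + log(0.24/0.092)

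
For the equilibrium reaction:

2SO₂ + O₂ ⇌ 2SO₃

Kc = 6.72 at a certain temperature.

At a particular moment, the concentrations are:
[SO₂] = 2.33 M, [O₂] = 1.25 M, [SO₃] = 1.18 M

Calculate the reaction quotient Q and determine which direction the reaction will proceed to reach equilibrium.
Q = 0.205, Q < K, reaction proceeds forward (toward products)

Q = ([SO₃]^2) / ([SO₂]^2 × [O₂])
  = ((1.18)^2) / ((2.33)^2·(1.25)) = 1.3924/6.7861 = 0.2052
Since Q = 0.2052 < Kc = 6.72, the reaction proceeds forward (toward products) to reach equilibrium.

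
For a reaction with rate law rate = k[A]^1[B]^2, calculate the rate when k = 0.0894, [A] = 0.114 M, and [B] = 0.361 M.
0.001328 M/s

rate = k·[A]^1·[B]^2 = 0.0894·(0.114)^1·(0.361)^2 = 0.0894·0.114·0.130321 = 0.001328 M/s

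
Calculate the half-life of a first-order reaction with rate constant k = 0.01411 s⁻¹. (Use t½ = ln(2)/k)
49.12 s

t½ = ln(2)/k = 0.6931/0.01411 = 49.12 s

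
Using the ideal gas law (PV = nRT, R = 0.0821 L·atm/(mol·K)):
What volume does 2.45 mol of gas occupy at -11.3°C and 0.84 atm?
T = -11.3°C + 273.15 = 261.85 K
V = nRT/P = (2.45 × 0.0821 × 261.85) / 0.84
V = 62.70 L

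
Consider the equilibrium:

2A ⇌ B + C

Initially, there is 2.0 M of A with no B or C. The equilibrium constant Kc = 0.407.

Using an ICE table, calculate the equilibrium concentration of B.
[B] = 0.561 M

ICE: [A] = 2.0 − 2x, [B] = [C] = x.
Kc = x²/(2.0 − 2x)² = 0.407 ⇒ √Kc = x/(2.0 − 2x).
x = √0.407·2.0/(1 + 2√0.407) = 0.63797·2.0/2.2759 = 0.56062.
[B] = x = 0.561 M.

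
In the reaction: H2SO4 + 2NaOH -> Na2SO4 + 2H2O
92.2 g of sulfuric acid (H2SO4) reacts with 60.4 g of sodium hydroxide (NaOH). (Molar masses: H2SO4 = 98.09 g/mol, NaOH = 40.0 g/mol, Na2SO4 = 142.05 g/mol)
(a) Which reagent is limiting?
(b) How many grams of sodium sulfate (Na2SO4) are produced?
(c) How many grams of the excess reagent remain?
(a) NaOH, (b) 107.2 g, (c) 18.14 g

Moles of H2SO4 = 92.2 g ÷ 98.09 g/mol = 0.939953 mol
Moles of NaOH = 60.4 g ÷ 40.0 g/mol = 1.51 mol
Moles ÷ coefficient: H2SO4: 0.939953/1 = 0.94, NaOH: 1.51/2 = 0.755
(a) NaOH has the smaller value, so NaOH is the limiting reagent.
(b) Moles of Na2SO4 = 1.51 mol NaOH × (1/2) = 0.755 mol; mass = 0.755 mol × 142.05 g/mol = 107.2 g
(c) H2SO4 consumed = 1.51 × (1/2) = 0.755 mol; remaining = 0.939953 − 0.755 = 0.184953 mol; mass = 0.184953 mol × 98.09 g/mol = 18.14 g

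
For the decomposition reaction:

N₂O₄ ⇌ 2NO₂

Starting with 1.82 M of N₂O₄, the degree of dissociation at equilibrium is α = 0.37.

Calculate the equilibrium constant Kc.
K_c = 1.5820

x = α·[A]₀ = 0.37 × 1.82 = 0.6734 M dissociated.
At eq: [N₂O₄] = 1.82 − 0.6734 = 1.147 M; [NO₂] = 2x = 1.347 M.
Kc = [NO₂]²/[N₂O₄] = (1.347)²/1.147 = 1.582.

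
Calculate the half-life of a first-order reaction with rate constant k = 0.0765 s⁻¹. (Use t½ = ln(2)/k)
9.06 s

t½ = ln(2)/k = 0.6931/0.0765 = 9.06 s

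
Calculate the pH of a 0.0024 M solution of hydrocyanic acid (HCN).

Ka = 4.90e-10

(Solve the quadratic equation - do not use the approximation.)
pH = 5.96

x² + Ka×x - Ka×C = 0. Using quadratic formula: [H⁺] = 1.0842e-06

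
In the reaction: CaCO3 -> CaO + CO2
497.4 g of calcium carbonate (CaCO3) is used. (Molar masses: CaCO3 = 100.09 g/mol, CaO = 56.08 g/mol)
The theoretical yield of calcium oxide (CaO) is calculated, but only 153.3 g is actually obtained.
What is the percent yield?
Moles of CaCO3 = 497.4 g ÷ 100.09 g/mol = 4.96953 mol
Mole ratio: 1 mol CaO / 1 mol CaCO3
Moles of CaO = 4.96953 × (1/1) = 4.96953 mol
Theoretical yield = 4.96953 mol × 56.08 g/mol = 278.69 g
Actual yield = 153.3 g
Percent yield = (153.3 / 278.69) × 100% = 55.0%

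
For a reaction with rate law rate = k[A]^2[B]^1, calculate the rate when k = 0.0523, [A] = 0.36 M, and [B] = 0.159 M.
0.001078 M/s

rate = k·[A]^2·[B]^1 = 0.0523·(0.36)^2·(0.159)^1 = 0.0523·0.1296·0.159 = 0.001078 M/s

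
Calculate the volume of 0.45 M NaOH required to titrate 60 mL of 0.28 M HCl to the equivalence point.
V_{base} = 37.3 mL

At equivalence: moles acid = moles base.
moles HCl = 0.28 M × 0.06 L = 0.0168 mol
V_NaOH = 0.0168 mol ÷ 0.45 M = 0.03733 L = 37.3 mL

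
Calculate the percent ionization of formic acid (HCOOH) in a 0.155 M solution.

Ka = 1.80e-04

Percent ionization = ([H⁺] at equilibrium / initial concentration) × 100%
Percent ionization = 3.35%

Let x = [H⁺]. Ka = x²/(C - x) ⇒ x² + (1.80e-04)x - (1.80e-04)(0.155) = 0. x = 5.1928e-03. Percent = (5.1928e-03/0.155) × 100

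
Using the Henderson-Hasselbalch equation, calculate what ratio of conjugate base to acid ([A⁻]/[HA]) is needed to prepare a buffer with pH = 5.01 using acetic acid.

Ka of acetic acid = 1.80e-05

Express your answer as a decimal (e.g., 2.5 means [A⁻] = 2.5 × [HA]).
[A⁻]/[HA] = 1.842

pKa = −log(1.80e-05) = 4.7447. pH = pKa + log([A⁻]/[HA]). 5.01 = 4.7447 + log(ratio). log(ratio) = 5.01 − 4.7447 = 0.2653. ratio = 10^(0.2653) = 1.842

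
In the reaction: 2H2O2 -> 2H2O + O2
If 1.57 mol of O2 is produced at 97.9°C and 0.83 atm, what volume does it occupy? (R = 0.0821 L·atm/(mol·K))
T = 97.9°C + 273.15 = 371.05 K
V = nRT/P = (1.57 × 0.0821 × 371.05) / 0.83
V = 57.62 L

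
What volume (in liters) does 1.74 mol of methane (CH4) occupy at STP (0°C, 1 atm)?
At STP, 1 mol of gas occupies 22.4 L
Volume = 1.74 mol × 22.4 L/mol = 38.98 L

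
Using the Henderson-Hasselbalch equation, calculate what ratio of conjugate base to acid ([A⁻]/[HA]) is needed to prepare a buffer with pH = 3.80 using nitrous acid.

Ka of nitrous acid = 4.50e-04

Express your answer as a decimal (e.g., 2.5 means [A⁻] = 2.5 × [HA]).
[A⁻]/[HA] = 2.839

pKa = −log(4.50e-04) = 3.3468. pH = pKa + log([A⁻]/[HA]). 3.80 = 3.3468 + log(ratio). log(ratio) = 3.80 − 3.3468 = 0.4532. ratio = 10^(0.4532) = 2.839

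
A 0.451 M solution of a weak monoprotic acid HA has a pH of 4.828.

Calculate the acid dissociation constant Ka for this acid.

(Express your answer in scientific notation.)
K_a = 4.90e-10

[H⁺] = 10^(−pH) = 10^(−4.828) = 1.486e-05 M. For HA ⇌ H⁺ + A⁻, Ka = x²/(C − x) = (1.486e-05)²/(0.451 − 1.486e-05) = 4.90e-10.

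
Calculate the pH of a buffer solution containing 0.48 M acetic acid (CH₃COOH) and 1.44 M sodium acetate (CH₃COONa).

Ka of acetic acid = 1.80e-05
pH = 5.22

pKa = -log(1.80e-05) = 4.74. pH = pKa + log([A⁻]/[HA]) = 4.74 + log(1.44/0.48)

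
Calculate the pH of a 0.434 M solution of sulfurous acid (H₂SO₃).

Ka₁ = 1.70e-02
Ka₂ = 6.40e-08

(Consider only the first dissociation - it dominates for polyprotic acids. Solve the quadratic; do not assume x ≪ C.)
pH = 1.11

x² + Ka₁·x − Ka₁·C = 0 with Ka₁ = 1.70e-02, C = 0.434.
x = (−Ka₁ + √(Ka₁² + 4·Ka₁·C))/2 = 7.7815e-02 M, so pH = 1.11.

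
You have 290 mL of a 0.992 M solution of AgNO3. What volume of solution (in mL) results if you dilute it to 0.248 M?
Using M₁V₁ = M₂V₂:
0.992 × 290 = 0.248 × V₂
V₂ = (0.992 × 290) / 0.248 = 1160 mL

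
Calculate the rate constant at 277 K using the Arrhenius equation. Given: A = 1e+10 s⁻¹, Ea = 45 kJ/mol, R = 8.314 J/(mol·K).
3.27e+01 s⁻¹

k = A·exp(-Ea/(R·T)) = 1e+10·exp(-45000/(8.314·277)) = 1e+10·exp(-19.5399) = 1e+10·3.2653e-09 = 3.27e+01 s⁻¹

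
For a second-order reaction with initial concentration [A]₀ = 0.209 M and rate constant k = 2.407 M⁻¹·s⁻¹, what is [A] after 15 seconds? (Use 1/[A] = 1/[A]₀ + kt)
0.0245 M

1/[A] = 1/[A]₀ + k·t = 1/0.209 + (2.407)·(15) = 4.7847 + 36.1050 = 40.8897
[A] = 1/40.8897 = 0.0245 M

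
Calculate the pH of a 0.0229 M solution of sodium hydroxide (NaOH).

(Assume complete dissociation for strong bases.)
pH = 12.36

[OH⁻] = 0.0229 M for strong base. pOH = -log[OH⁻] = 1.64, pH = 14 - pOH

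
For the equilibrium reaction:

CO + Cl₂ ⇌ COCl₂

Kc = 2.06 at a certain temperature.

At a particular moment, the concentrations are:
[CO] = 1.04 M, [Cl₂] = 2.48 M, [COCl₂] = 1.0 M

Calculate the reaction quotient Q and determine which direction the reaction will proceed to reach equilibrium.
Q = 0.388, Q < K, reaction proceeds forward (toward products)

Q = ([COCl₂]) / ([CO] × [Cl₂])
  = ((1.0)) / ((1.04)·(2.48)) = 1/2.5792 = 0.3877
Since Q = 0.3877 < Kc = 2.06, the reaction proceeds forward (toward products) to reach equilibrium.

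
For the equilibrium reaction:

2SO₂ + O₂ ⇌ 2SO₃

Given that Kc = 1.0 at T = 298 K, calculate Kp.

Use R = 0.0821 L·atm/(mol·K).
K_p = 0.0409

Δn = (moles gaseous products) − (moles gaseous reactants) = -1
T = 298 K; RT = 0.0821 × 298 = 24.4658
Kp = Kc·(RT)^Δn = 1.0 × (24.4658)^-1 = 1.0 × 0.0408734 = 0.0409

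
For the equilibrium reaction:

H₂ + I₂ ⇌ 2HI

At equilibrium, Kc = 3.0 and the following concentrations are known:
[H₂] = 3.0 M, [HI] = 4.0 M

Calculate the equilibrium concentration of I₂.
[I₂] = 1.7778 M

Kc = ([HI]^2) / ([H₂] × [I₂]) = 3.0
[I₂]^1 = (product terms)/(Kc · other reactant terms) = 16 / (3.0 · 3) = 1.7778
[I₂] = 1.7778 M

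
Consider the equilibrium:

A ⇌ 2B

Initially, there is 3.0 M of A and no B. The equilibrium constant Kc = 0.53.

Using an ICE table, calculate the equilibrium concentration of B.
[B] = 1.135 M

ICE: [A] = 3.0 − x, [B] = 2x.
Kc = (2x)²/(3.0 − x) = 0.53 ⇒ 4x² + 0.53x − 1.59 = 0.
x = (−0.53 + √(0.53² + 4·4·1.59))/(2·4) = (−0.53 + √25.721)/8 = 0.5677.
[B] = 2x = 1.135 M.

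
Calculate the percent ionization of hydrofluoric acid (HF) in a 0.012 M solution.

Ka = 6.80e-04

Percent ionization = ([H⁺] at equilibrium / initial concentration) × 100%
Percent ionization = 21.1%

Let x = [H⁺]. Ka = x²/(C - x) ⇒ x² + (6.80e-04)x - (6.80e-04)(0.012) = 0. x = 2.5367e-03. Percent = (2.5367e-03/0.012) × 100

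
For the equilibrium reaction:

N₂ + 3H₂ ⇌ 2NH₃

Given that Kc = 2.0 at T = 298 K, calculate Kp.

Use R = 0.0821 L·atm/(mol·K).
K_p = 0.0033

Δn = (moles gaseous products) − (moles gaseous reactants) = -2
T = 298 K; RT = 0.0821 × 298 = 24.4658
Kp = Kc·(RT)^Δn = 2.0 × (24.4658)^-2 = 2.0 × 0.00167063 = 0.0033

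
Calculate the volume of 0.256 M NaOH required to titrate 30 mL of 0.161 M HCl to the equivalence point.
V_{base} = 18.9 mL

At equivalence: moles acid = moles base.
moles HCl = 0.161 M × 0.03 L = 0.00483 mol
V_NaOH = 0.00483 mol ÷ 0.256 M = 0.01887 L = 18.9 mL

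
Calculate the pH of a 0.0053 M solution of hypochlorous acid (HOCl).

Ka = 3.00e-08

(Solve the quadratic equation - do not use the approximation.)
pH = 4.90

x² + Ka×x - Ka×C = 0. Using quadratic formula: [H⁺] = 1.2595e-05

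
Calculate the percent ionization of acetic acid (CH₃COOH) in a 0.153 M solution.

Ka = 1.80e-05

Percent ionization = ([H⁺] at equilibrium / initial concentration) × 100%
Percent ionization = 1.08%

Let x = [H⁺]. Ka = x²/(C - x) ⇒ x² + (1.80e-05)x - (1.80e-05)(0.153) = 0. x = 1.6505e-03. Percent = (1.6505e-03/0.153) × 100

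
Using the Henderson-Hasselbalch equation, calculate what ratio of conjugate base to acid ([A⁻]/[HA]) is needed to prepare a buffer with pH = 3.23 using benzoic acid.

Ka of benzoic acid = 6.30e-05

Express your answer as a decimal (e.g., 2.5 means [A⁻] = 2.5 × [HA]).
[A⁻]/[HA] = 0.107

pKa = −log(6.30e-05) = 4.2007. pH = pKa + log([A⁻]/[HA]). 3.23 = 4.2007 + log(ratio). log(ratio) = 3.23 − 4.2007 = -0.9707. ratio = 10^(-0.9707) = 0.107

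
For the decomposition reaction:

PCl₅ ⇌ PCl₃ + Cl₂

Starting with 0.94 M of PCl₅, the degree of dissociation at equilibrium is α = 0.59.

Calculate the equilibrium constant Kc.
K_c = 0.7981

x = α·[A]₀ = 0.59 × 0.94 = 0.5546 M dissociated.
At eq: [PCl₅] = 0.94 − 0.5546 = 0.3854 M; [PCl₃] = [Cl₂] = x = 0.5546 M.
Kc = [PCl₃][Cl₂]/[PCl₅] = (0.5546)²/0.3854 = 0.7981.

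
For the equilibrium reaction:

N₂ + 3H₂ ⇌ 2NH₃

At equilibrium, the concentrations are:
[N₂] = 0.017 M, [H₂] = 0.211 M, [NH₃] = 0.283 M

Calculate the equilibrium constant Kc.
K_c = 5.02e+02

Kc = ([NH₃]^2) / ([N₂] × [H₂]^3)
   = ((0.283)^2) / ((0.017)·(0.211)^3)
   = 0.080089 / 0.0001597 = 5.02e+02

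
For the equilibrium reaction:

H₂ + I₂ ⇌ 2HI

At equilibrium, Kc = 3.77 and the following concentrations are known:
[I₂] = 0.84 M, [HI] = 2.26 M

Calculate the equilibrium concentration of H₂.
[H₂] = 1.6129 M

Kc = ([HI]^2) / ([H₂] × [I₂]) = 3.77
[H₂]^1 = (product terms)/(Kc · other reactant terms) = 5.1076 / (3.77 · 0.84) = 1.6129
[H₂] = 1.6129 M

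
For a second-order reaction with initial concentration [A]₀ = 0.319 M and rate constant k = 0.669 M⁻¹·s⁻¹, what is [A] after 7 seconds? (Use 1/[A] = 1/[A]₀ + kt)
0.1279 M

1/[A] = 1/[A]₀ + k·t = 1/0.319 + (0.669)·(7) = 3.1348 + 4.6830 = 7.8178
[A] = 1/7.8178 = 0.1279 M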